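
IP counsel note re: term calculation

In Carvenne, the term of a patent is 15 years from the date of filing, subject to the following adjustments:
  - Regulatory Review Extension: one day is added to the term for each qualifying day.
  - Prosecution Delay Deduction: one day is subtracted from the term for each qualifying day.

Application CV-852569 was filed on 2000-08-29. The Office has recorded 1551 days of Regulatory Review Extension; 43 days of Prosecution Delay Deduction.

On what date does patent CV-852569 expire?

Base term: filing date + 15 years → 29 August 2015.
Regulatory Review Extension: +1551 days → 27 November 2019.
Prosecution Delay Deduction: −43 days → 15 October 2019.

2019-10-15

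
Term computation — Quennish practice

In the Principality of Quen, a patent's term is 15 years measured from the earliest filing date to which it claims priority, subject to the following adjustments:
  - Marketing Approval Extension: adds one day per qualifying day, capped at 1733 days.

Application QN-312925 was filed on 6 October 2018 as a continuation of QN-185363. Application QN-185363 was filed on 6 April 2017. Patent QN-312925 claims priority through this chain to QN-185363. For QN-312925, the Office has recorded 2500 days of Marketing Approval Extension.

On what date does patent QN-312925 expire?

2037-01-03

Earliest priority filing: 6 April 2017.
Base term: 6 April 2017 + 15 years → 6 April 2032.
Marketing Approval Extension: 2500 days claimed exceeds the 1733-day cap, so +1733 days → 3 January 2037.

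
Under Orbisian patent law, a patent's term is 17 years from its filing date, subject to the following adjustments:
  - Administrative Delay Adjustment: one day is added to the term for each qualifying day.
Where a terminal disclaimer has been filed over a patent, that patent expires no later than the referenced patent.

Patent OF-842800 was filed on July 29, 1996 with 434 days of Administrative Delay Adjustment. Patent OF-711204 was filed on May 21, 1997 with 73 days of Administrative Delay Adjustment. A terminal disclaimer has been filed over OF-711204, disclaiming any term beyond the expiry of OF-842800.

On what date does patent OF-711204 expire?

Natural term of OF-711204:
  Base: filing + 17 years → 21 May 2014.
  Administrative Delay Adjustment: +73 days → 2 August 2014.
Expiry of referenced patent OF-842800:
  Base: filing + 17 years → 29 July 2013.
  Administrative Delay Adjustment: +434 days → 6 October 2014.
Terminal disclaimer: OF-711204 expires on the earlier of 2 August 2014 and 6 October 2014.

2014-08-02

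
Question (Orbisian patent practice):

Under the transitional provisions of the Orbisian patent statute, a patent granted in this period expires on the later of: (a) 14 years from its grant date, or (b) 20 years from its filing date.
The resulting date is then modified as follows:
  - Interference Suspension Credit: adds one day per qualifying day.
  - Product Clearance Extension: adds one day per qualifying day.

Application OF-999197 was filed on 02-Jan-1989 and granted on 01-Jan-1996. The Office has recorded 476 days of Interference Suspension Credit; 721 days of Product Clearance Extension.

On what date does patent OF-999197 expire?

(a) grant + 14 years → 1 January 2010.
(b) filing + 20 years → 2 January 2009.
Later of the two: 1 January 2010.
Interference Suspension Credit: +476 days → 22 April 2011.
Product Clearance Extension: +721 days → 12 April 2013.

April 12, 2013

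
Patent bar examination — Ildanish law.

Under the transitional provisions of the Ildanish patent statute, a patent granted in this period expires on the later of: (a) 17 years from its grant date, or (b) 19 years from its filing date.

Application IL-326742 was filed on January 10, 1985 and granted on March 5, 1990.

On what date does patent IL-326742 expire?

(a) grant + 17 years → 5 March 2007.
(b) filing + 19 years → 10 January 2004.
Later of the two: 5 March 2007.

2007-03-05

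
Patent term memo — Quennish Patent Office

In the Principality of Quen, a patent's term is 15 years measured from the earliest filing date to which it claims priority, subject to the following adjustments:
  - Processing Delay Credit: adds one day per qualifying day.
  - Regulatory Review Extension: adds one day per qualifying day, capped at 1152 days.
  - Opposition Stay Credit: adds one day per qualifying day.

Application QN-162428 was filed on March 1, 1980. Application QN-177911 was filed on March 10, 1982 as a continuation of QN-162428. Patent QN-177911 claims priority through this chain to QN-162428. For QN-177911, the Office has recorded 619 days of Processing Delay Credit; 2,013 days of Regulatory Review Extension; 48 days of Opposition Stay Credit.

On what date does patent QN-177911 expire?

2000-02-22

Earliest priority filing: 1 March 1980.
Base term: 1 March 1980 + 15 years → 1 March 1995.
Processing Delay Credit: +619 days → 9 November 1996.
Regulatory Review Extension: 2013 days claimed exceeds the 1152-day cap, so +1152 days → 5 January 2000.
Opposition Stay Credit: +48 days → 22 February 2000.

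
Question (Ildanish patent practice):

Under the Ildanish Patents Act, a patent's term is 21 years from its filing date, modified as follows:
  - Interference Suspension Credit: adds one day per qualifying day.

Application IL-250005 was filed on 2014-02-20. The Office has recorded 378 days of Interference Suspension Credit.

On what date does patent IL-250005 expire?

Base term: filing date + 21 years → 20 February 2035.
Interference Suspension Credit: +378 days → 4 March 2036.

2036-03-04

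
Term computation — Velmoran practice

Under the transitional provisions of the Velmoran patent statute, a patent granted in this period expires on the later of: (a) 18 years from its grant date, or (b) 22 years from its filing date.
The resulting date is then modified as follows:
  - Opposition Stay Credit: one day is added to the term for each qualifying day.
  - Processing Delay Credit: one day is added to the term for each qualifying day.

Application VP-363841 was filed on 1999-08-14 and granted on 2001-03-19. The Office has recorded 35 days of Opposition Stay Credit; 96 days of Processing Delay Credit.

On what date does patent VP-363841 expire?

2021-12-23

(a) grant + 18 years → 19 March 2019.
(b) filing + 22 years → 14 August 2021.
Later of the two: 14 August 2021.
Opposition Stay Credit: +35 days → 18 September 2021.
Processing Delay Credit: +96 days → 23 December 2021.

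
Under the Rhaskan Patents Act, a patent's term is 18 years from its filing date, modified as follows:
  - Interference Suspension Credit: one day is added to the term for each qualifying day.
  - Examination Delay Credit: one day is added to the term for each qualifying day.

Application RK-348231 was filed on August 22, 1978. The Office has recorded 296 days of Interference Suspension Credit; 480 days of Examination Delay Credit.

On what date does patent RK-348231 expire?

October 7, 1998

Base term: filing date + 18 years → 22 August 1996.
Interference Suspension Credit: +296 days → 14 June 1997.
Examination Delay Credit: +480 days → 7 October 1998.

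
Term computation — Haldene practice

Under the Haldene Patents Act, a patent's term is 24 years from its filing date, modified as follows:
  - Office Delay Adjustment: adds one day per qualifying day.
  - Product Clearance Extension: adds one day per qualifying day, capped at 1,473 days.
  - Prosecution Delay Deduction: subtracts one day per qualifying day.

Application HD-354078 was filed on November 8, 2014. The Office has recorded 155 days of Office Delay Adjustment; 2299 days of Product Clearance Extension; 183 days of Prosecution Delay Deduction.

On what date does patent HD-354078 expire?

2042-10-23

Base term: filing date + 24 years → 8 November 2038.
Office Delay Adjustment: +155 days → 12 April 2039.
Product Clearance Extension: 2299 days claimed exceeds the 1473-day cap, so +1473 days → 24 April 2043.
Prosecution Delay Deduction: −183 days → 23 October 2042.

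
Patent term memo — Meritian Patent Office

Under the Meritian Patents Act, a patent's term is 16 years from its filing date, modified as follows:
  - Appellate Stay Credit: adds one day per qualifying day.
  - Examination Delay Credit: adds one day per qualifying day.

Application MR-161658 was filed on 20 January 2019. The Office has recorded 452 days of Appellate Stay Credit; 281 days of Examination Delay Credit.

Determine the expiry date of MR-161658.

Base term: filing date + 16 years → 20 January 2035.
Appellate Stay Credit: +452 days → 16 April 2036.
Examination Delay Credit: +281 days → 22 January 2037.

January 22, 2037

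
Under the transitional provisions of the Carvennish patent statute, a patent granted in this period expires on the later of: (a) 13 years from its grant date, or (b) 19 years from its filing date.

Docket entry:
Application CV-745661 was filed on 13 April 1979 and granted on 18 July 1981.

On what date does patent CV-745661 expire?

(a) grant + 13 years → 18 July 1994.
(b) filing + 19 years → 13 April 1998.
Later of the two: 13 April 1998.

1998-04-13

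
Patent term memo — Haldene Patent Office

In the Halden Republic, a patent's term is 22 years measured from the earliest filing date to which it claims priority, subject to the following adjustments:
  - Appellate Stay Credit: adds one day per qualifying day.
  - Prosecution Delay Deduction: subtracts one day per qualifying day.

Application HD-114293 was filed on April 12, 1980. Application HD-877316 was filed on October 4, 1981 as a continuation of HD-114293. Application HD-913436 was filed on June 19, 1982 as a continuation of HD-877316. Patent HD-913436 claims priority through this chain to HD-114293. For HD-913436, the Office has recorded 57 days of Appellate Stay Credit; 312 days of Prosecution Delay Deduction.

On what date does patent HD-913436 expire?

Earliest priority filing: 12 April 1980.
Base term: 12 April 1980 + 22 years → 12 April 2002.
Appellate Stay Credit: +57 days → 8 June 2002.
Prosecution Delay Deduction: −312 days → 31 July 2001.

July 31, 2001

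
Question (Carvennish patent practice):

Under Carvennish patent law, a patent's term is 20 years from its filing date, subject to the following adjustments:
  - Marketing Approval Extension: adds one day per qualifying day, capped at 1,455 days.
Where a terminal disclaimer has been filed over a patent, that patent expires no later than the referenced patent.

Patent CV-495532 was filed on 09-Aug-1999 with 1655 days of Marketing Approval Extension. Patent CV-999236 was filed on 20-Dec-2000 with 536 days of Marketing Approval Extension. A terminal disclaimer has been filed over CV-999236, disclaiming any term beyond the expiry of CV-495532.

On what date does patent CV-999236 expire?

2022-06-09

Natural term of CV-999236:
  Base: filing + 20 years → 20 December 2020.
  Marketing Approval Extension: 536 days (within the 1455-day cap) → +536 days → 9 June 2022.
Expiry of referenced patent CV-495532:
  Base: filing + 20 years → 9 August 2019.
  Marketing Approval Extension: 1655 days claimed exceeds the 1455-day cap, so +1455 days → 3 August 2023.
Terminal disclaimer: CV-999236 expires on the earlier of 9 June 2022 and 3 August 2023.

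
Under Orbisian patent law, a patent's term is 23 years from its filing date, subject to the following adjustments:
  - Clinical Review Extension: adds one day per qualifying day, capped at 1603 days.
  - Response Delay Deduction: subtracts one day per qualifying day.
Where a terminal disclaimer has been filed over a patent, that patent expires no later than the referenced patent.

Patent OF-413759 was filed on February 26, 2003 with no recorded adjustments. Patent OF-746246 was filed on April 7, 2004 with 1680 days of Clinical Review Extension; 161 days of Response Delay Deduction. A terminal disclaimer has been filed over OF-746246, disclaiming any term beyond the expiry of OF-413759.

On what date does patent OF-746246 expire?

February 26, 2026

Natural term of OF-746246:
  Base: filing + 23 years → 7 April 2027.
  Clinical Review Extension: 1680 days claimed exceeds the 1603-day cap, so +1603 days → 27 August 2031.
  Response Delay Deduction: −161 days → 19 March 2031.
Expiry of referenced patent OF-413759:
  Base: filing + 23 years → 26 February 2026.
Terminal disclaimer: OF-746246 expires on the earlier of 19 March 2031 and 26 February 2026.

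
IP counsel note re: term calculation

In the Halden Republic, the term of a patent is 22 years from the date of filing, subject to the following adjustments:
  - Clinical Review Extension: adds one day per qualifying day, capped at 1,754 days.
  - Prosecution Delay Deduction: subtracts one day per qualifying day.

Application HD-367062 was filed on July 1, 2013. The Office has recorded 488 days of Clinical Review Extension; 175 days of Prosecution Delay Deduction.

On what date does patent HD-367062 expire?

Base term: filing date + 22 years → 1 July 2035.
Clinical Review Extension: 488 days (within the 1754-day cap) → +488 days → 31 October 2036.
Prosecution Delay Deduction: −175 days → 9 May 2036.

May 9, 2036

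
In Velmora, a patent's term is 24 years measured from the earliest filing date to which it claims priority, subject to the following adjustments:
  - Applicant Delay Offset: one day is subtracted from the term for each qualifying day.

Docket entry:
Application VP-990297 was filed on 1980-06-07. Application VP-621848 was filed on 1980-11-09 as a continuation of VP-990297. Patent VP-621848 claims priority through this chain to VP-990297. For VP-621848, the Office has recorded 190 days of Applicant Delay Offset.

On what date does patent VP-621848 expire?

2003-11-30

Earliest priority filing: 7 June 1980.
Base term: 7 June 1980 + 24 years → 7 June 2004.
Applicant Delay Offset: −190 days → 30 November 2003.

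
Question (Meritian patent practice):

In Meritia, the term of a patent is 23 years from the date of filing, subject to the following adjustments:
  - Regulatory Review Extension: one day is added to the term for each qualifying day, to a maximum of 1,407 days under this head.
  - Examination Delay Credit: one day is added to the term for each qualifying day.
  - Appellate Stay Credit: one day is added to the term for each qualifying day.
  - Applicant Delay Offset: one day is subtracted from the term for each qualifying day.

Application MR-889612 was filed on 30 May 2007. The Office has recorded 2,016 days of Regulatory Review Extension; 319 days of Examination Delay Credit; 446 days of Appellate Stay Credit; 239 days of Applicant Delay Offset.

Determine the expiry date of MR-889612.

Base term: filing date + 23 years → 30 May 2030.
Regulatory Review Extension: 2016 days claimed exceeds the 1407-day cap, so +1407 days → 6 April 2034.
Examination Delay Credit: +319 days → 19 February 2035.
Appellate Stay Credit: +446 days → 10 May 2036.
Applicant Delay Offset: −239 days → 14 September 2035.

September 14, 2035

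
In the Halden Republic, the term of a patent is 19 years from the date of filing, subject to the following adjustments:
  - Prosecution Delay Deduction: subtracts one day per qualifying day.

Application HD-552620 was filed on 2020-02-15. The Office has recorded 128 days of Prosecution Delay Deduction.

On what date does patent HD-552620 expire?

Base term: filing date + 19 years → 15 February 2039.
Prosecution Delay Deduction: −128 days → 10 October 2038.

2038-10-10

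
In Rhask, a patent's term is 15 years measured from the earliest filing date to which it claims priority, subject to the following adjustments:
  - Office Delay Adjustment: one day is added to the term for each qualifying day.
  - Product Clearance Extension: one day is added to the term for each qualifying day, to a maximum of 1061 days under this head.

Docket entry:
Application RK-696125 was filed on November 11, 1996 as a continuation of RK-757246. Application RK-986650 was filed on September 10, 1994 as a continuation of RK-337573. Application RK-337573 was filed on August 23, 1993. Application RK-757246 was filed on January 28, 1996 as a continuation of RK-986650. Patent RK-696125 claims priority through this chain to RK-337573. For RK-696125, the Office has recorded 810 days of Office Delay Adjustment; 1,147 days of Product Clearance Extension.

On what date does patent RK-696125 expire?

2013-10-07

Earliest priority filing: 23 August 1993.
Base term: 23 August 1993 + 15 years → 23 August 2008.
Office Delay Adjustment: +810 days → 11 November 2010.
Product Clearance Extension: 1147 days claimed exceeds the 1061-day cap, so +1061 days → 7 October 2013.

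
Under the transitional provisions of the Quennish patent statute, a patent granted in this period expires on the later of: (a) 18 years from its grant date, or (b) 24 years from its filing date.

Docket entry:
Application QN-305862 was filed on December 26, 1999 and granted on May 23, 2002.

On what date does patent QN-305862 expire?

December 26, 2023

(a) grant + 18 years → 23 May 2020.
(b) filing + 24 years → 26 December 2023.
Later of the two: 26 December 2023.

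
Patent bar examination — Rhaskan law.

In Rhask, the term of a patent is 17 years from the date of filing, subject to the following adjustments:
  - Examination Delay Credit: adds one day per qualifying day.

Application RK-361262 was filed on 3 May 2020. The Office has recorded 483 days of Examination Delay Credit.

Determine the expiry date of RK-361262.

August 29, 2038

Base term: filing date + 17 years → 3 May 2037.
Examination Delay Credit: +483 days → 29 August 2038.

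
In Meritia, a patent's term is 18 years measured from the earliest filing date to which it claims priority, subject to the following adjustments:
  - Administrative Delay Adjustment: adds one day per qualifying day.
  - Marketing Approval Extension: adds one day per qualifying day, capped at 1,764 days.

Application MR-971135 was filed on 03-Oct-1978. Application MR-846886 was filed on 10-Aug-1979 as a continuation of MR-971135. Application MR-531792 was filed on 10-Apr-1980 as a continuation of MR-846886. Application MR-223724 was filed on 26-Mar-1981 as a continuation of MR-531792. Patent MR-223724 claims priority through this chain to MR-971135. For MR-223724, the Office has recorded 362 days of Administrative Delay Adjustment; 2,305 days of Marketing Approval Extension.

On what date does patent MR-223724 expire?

Earliest priority filing: 3 October 1978.
Base term: 3 October 1978 + 18 years → 3 October 1996.
Administrative Delay Adjustment: +362 days → 30 September 1997.
Marketing Approval Extension: 2305 days claimed exceeds the 1764-day cap, so +1764 days → 30 July 2002.

July 30, 2002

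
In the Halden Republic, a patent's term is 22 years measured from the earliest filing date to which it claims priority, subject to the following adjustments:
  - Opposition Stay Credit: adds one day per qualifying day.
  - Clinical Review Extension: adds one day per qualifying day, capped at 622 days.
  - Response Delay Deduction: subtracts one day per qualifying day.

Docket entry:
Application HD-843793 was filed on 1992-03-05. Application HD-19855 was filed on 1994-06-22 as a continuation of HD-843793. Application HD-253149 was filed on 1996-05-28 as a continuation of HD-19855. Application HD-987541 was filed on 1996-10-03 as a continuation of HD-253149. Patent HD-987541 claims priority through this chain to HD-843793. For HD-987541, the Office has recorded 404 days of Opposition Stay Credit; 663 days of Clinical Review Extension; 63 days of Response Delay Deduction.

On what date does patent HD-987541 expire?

Earliest priority filing: 5 March 1992.
Base term: 5 March 1992 + 22 years → 5 March 2014.
Opposition Stay Credit: +404 days → 13 April 2015.
Clinical Review Extension: 663 days claimed exceeds the 622-day cap, so +622 days → 25 December 2016.
Response Delay Deduction: −63 days → 23 October 2016.

2016-10-23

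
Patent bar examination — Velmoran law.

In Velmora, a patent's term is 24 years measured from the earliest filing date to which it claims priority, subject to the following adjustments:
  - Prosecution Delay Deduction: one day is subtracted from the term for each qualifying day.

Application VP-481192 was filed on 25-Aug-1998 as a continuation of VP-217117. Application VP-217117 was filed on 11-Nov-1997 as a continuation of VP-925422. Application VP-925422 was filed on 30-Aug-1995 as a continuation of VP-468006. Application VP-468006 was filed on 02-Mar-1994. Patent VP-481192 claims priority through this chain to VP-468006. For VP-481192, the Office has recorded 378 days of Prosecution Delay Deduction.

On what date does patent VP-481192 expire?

2017-02-17

Earliest priority filing: 2 March 1994.
Base term: 2 March 1994 + 24 years → 2 March 2018.
Prosecution Delay Deduction: −378 days → 17 February 2017.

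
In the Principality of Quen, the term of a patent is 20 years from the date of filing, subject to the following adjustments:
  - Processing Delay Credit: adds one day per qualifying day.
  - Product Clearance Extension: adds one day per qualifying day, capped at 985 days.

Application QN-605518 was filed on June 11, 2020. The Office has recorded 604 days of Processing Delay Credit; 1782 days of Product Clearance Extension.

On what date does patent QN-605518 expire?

Base term: filing date + 20 years → 11 June 2040.
Processing Delay Credit: +604 days → 5 February 2042.
Product Clearance Extension: 1782 days claimed exceeds the 985-day cap, so +985 days → 17 October 2044.

October 17, 2044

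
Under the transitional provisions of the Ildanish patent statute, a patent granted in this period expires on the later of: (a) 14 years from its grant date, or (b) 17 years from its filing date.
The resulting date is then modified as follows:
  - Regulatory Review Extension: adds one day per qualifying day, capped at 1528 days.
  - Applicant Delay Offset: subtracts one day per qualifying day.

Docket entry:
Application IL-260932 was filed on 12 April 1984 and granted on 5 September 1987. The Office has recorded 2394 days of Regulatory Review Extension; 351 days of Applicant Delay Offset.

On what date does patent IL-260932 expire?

(a) grant + 14 years → 5 September 2001.
(b) filing + 17 years → 12 April 2001.
Later of the two: 5 September 2001.
Regulatory Review Extension: 2394 days claimed exceeds the 1528-day cap, so +1528 days → 11 November 2005.
Applicant Delay Offset: −351 days → 25 November 2004.

November 25, 2004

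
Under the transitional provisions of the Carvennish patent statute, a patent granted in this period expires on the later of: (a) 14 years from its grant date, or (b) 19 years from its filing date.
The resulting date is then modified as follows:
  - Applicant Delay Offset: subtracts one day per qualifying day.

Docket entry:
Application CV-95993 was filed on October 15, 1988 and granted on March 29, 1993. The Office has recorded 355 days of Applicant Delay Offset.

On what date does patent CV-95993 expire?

October 25, 2006

(a) grant + 14 years → 29 March 2007.
(b) filing + 19 years → 15 October 2007.
Later of the two: 15 October 2007.
Applicant Delay Offset: −355 days → 25 October 2006.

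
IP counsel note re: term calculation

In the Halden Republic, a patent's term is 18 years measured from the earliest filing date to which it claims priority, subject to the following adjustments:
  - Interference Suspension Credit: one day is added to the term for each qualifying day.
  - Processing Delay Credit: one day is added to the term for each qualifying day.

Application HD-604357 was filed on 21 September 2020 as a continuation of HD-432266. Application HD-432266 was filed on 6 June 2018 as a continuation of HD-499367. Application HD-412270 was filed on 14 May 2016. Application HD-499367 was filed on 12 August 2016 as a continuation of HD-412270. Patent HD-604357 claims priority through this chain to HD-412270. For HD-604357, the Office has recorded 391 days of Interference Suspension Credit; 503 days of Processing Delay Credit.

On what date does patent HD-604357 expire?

2036-10-24

Earliest priority filing: 14 May 2016.
Base term: 14 May 2016 + 18 years → 14 May 2034.
Interference Suspension Credit: +391 days → 9 June 2035.
Processing Delay Credit: +503 days → 24 October 2036.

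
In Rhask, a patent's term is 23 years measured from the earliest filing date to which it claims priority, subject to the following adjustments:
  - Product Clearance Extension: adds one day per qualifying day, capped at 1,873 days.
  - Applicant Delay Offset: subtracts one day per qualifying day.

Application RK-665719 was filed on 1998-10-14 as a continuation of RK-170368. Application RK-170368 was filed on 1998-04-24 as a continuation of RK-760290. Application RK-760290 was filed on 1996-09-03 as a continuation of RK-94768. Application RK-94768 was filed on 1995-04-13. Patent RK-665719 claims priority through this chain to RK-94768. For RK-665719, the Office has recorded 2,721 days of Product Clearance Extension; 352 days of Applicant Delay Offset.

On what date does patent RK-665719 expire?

Earliest priority filing: 13 April 1995.
Base term: 13 April 1995 + 23 years → 13 April 2018.
Product Clearance Extension: 2721 days claimed exceeds the 1873-day cap, so +1873 days → 30 May 2023.
Applicant Delay Offset: −352 days → 12 June 2022.

June 12, 2022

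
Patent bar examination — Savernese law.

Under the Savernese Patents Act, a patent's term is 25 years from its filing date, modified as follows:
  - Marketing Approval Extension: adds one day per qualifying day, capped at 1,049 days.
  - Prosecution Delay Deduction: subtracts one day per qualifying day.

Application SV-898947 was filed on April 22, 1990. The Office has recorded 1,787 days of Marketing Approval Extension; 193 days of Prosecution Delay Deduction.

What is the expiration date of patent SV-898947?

August 25, 2017

Base term: filing date + 25 years → 22 April 2015.
Marketing Approval Extension: 1787 days claimed exceeds the 1049-day cap, so +1049 days → 6 March 2018.
Prosecution Delay Deduction: −193 days → 25 August 2017.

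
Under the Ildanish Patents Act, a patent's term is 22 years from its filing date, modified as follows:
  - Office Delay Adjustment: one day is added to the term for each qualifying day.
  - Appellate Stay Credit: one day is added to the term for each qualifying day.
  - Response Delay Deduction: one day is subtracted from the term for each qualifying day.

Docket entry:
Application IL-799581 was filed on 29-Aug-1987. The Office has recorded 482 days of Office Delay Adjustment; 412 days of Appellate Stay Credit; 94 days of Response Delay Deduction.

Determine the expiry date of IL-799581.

2011-11-07

Base term: filing date + 22 years → 29 August 2009.
Office Delay Adjustment: +482 days → 24 December 2010.
Appellate Stay Credit: +412 days → 9 February 2012.
Response Delay Deduction: −94 days → 7 November 2011.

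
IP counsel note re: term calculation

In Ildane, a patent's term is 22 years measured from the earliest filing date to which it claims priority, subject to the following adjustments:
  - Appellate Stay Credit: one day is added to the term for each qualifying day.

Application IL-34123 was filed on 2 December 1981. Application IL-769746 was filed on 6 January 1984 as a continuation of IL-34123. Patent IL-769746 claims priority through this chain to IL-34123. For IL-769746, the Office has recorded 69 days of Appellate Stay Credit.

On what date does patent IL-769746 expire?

2004-02-09

Earliest priority filing: 2 December 1981.
Base term: 2 December 1981 + 22 years → 2 December 2003.
Appellate Stay Credit: +69 days → 9 February 2004.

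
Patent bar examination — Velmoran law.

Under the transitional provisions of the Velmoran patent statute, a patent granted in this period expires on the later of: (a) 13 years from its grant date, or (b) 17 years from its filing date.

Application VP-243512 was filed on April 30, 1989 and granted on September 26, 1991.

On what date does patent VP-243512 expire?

(a) grant + 13 years → 26 September 2004.
(b) filing + 17 years → 30 April 2006.
Later of the two: 30 April 2006.

2006-04-30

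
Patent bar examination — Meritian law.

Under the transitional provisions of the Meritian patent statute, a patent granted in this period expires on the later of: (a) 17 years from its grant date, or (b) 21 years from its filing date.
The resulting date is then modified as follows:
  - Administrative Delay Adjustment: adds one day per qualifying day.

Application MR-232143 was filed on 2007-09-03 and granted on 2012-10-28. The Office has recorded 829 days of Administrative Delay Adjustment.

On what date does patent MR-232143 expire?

February 4, 2032

(a) grant + 17 years → 28 October 2029.
(b) filing + 21 years → 3 September 2028.
Later of the two: 28 October 2029.
Administrative Delay Adjustment: +829 days → 4 February 2032.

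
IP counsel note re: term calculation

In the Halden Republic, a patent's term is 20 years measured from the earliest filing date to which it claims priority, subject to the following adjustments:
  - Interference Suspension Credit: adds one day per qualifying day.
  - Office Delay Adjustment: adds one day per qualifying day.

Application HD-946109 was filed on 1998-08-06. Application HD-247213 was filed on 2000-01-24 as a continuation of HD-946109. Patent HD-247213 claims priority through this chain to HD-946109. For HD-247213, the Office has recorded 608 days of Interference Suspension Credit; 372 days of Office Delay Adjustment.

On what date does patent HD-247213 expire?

April 12, 2021

Earliest priority filing: 6 August 1998.
Base term: 6 August 1998 + 20 years → 6 August 2018.
Interference Suspension Credit: +608 days → 5 April 2020.
Office Delay Adjustment: +372 days → 12 April 2021.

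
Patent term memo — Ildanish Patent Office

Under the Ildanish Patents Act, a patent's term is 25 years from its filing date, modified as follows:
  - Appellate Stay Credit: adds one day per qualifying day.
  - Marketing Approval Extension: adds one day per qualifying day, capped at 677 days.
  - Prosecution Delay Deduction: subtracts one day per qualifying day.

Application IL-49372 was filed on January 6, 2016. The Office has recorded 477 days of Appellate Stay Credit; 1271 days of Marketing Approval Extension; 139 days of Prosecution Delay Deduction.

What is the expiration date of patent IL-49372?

2043-10-18

Base term: filing date + 25 years → 6 January 2041.
Appellate Stay Credit: +477 days → 28 April 2042.
Marketing Approval Extension: 1271 days claimed exceeds the 677-day cap, so +677 days → 5 March 2044.
Prosecution Delay Deduction: −139 days → 18 October 2043.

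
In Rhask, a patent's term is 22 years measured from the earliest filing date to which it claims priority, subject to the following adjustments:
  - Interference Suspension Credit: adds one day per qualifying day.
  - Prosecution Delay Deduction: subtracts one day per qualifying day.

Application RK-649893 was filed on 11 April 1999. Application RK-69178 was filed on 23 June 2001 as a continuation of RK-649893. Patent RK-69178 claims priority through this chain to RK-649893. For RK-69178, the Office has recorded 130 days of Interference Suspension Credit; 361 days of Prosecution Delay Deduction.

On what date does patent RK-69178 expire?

Earliest priority filing: 11 April 1999.
Base term: 11 April 1999 + 22 years → 11 April 2021.
Interference Suspension Credit: +130 days → 19 August 2021.
Prosecution Delay Deduction: −361 days → 23 August 2020.

2020-08-23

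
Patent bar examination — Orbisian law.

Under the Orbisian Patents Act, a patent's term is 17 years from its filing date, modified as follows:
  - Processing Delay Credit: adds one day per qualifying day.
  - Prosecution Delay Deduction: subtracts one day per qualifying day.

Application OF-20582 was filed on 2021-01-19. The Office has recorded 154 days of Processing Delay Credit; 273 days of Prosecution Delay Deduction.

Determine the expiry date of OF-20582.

2037-09-22

Base term: filing date + 17 years → 19 January 2038.
Processing Delay Credit: +154 days → 22 June 2038.
Prosecution Delay Deduction: −273 days → 22 September 2037.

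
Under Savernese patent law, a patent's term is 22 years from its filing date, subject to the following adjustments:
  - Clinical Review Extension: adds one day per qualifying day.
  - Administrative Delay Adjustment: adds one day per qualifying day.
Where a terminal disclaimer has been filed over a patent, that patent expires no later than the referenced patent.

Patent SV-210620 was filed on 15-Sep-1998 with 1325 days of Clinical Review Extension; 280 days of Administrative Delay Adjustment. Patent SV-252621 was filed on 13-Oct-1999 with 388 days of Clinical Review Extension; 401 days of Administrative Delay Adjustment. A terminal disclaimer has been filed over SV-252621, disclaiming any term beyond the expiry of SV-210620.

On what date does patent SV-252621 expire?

Natural term of SV-252621:
  Base: filing + 22 years → 13 October 2021.
  Clinical Review Extension: +388 days → 5 November 2022.
  Administrative Delay Adjustment: +401 days → 11 December 2023.
Expiry of referenced patent SV-210620:
  Base: filing + 22 years → 15 September 2020.
  Clinical Review Extension: +1325 days → 2 May 2024.
  Administrative Delay Adjustment: +280 days → 6 February 2025.
Terminal disclaimer: SV-252621 expires on the earlier of 11 December 2023 and 6 February 2025.

December 11, 2023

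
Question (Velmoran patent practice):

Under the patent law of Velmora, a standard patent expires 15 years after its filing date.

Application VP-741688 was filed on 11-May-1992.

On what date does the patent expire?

2007-05-11

Filing date + 15 years → 11 May 2007.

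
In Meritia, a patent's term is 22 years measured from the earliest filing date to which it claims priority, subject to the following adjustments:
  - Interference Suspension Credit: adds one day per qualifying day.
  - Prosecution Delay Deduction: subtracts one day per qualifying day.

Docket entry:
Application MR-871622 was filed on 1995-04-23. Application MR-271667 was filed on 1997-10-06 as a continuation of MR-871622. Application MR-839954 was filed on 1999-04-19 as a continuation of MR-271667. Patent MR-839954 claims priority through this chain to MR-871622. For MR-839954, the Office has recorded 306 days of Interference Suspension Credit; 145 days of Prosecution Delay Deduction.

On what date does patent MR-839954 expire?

Earliest priority filing: 23 April 1995.
Base term: 23 April 1995 + 22 years → 23 April 2017.
Interference Suspension Credit: +306 days → 23 February 2018.
Prosecution Delay Deduction: −145 days → 1 October 2017.

October 1, 2017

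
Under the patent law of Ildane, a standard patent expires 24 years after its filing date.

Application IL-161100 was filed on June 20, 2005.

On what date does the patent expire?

Filing date + 24 years → 20 June 2029.

2029-06-20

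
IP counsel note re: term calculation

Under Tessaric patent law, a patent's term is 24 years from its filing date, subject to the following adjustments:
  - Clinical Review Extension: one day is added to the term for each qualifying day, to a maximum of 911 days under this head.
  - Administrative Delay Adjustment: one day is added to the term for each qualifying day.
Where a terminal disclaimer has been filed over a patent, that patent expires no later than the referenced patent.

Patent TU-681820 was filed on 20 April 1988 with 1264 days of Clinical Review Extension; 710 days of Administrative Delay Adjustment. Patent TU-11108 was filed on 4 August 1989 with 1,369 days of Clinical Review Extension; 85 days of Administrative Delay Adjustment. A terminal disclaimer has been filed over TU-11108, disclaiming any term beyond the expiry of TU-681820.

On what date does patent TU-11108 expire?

April 26, 2016

Natural term of TU-11108:
  Base: filing + 24 years → 4 August 2013.
  Clinical Review Extension: 1369 days claimed exceeds the 911-day cap, so +911 days → 1 February 2016.
  Administrative Delay Adjustment: +85 days → 26 April 2016.
Expiry of referenced patent TU-681820:
  Base: filing + 24 years → 20 April 2012.
  Clinical Review Extension: 1264 days claimed exceeds the 911-day cap, so +911 days → 18 October 2014.
  Administrative Delay Adjustment: +710 days → 27 September 2016.
Terminal disclaimer: TU-11108 expires on the earlier of 26 April 2016 and 27 September 2016.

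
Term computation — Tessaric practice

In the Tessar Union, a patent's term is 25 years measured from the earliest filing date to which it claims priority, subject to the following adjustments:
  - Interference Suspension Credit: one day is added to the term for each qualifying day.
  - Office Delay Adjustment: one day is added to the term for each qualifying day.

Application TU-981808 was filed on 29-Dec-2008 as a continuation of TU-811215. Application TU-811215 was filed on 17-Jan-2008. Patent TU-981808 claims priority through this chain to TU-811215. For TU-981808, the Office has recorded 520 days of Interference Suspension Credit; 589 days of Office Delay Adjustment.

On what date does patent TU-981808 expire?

Earliest priority filing: 17 January 2008.
Base term: 17 January 2008 + 25 years → 17 January 2033.
Interference Suspension Credit: +520 days → 21 June 2034.
Office Delay Adjustment: +589 days → 31 January 2036.

January 31, 2036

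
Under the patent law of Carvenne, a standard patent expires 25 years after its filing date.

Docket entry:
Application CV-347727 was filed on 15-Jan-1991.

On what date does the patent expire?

Filing date + 25 years → 15 January 2016.

January 15, 2016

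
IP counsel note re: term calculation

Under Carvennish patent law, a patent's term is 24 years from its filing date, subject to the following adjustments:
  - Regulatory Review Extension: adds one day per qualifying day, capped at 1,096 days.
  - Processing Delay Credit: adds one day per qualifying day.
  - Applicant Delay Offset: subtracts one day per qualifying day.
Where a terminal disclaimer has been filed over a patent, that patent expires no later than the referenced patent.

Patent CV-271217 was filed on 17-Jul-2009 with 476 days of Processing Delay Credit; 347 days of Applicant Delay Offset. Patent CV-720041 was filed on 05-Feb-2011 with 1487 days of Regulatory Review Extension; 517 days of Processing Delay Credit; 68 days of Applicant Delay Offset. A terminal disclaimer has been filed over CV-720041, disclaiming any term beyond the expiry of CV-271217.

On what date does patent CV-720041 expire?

Natural term of CV-720041:
  Base: filing + 24 years → 5 February 2035.
  Regulatory Review Extension: 1487 days claimed exceeds the 1096-day cap, so +1096 days → 5 February 2038.
  Processing Delay Credit: +517 days → 7 July 2039.
  Applicant Delay Offset: −68 days → 30 April 2039.
Expiry of referenced patent CV-271217:
  Base: filing + 24 years → 17 July 2033.
  Processing Delay Credit: +476 days → 5 November 2034.
  Applicant Delay Offset: −347 days → 23 November 2033.
Terminal disclaimer: CV-720041 expires on the earlier of 30 April 2039 and 23 November 2033.

November 23, 2033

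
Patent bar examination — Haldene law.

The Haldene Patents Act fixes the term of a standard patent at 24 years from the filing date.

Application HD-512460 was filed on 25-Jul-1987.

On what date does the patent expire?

Filing date + 24 years → 25 July 2011.

July 25, 2011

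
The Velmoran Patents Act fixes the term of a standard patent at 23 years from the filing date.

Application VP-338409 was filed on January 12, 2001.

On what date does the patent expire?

Filing date + 23 years → 12 January 2024.

January 12, 2024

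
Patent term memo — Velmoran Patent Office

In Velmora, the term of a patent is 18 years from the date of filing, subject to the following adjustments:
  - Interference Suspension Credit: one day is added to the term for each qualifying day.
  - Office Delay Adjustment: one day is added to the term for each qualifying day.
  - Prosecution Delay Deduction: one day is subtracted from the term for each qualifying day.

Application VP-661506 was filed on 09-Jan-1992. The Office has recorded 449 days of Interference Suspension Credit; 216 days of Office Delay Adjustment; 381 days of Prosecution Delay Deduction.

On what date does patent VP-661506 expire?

October 20, 2010

Base term: filing date + 18 years → 9 January 2010.
Interference Suspension Credit: +449 days → 3 April 2011.
Office Delay Adjustment: +216 days → 5 November 2011.
Prosecution Delay Deduction: −381 days → 20 October 2010.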